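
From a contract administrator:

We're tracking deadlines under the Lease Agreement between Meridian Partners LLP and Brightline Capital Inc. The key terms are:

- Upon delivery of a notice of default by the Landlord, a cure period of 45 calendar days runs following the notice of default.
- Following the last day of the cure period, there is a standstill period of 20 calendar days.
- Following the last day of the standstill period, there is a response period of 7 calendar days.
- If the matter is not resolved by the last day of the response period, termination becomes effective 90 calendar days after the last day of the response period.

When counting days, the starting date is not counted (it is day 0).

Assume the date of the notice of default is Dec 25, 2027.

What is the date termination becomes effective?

Adding 45 calendar days to Dec 25, 2027 gives Feb 8, 2028, which is the last day of the cure period.
The last day of the standstill period: Feb 8, 2028 + 20 days = Feb 28, 2028.
Adding 7 calendar days to Feb 28, 2028 gives Mar 6, 2028, which is the last day of the response period.
The date termination becomes effective: Mar 6, 2028 + 90 days = Jun 4, 2028.

Jun 4, 2028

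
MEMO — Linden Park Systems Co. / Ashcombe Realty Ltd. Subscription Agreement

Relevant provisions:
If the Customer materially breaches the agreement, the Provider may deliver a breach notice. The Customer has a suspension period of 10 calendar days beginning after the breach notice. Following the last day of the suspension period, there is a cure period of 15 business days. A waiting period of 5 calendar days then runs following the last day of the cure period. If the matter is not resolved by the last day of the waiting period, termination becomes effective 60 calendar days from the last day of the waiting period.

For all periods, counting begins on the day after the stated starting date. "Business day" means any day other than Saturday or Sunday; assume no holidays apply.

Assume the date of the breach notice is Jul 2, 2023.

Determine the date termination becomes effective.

Oct 6, 2023

The last day of the suspension period: 10 calendar days after Jul 2, 2023 is Jul 12, 2023.
The last day of the cure period: 15 business days after Wednesday, Jul 12, 2023, skipping weekends — Jul 13, Jul 14, Jul 17, Jul 18, …, Jul 31, Aug 1, Aug 2 — lands on Wednesday, Aug 2, 2023.
The last day of the waiting period: 5 calendar days after Aug 2, 2023 is Aug 7, 2023.
The date termination becomes effective: 60 calendar days after Aug 7, 2023 is Oct 6, 2023.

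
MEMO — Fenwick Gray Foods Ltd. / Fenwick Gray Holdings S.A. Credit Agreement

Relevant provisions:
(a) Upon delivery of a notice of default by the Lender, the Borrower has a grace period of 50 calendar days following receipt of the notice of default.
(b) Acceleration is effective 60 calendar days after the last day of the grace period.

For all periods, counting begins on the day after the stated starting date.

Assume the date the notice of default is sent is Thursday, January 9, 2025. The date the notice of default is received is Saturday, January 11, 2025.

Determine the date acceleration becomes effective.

The last day of the grace period: January 11, 2025 + 50 days = March 2, 2025.
The date acceleration becomes effective: 60 calendar days after March 2, 2025 is May 1, 2025.

May 1, 2025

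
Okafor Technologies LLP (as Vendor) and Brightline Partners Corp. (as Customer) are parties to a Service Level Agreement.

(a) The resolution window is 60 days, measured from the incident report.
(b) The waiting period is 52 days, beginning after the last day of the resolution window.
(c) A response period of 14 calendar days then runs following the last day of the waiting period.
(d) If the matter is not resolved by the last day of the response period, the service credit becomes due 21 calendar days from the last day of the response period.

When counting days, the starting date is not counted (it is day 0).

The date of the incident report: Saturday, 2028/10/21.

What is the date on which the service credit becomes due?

2029/03/17

Adding 60 calendar days to 2028/10/21 gives 2028/12/20, which is the last day of the resolution window.
The last day of the waiting period: 2028/12/20 + 52 days = 2029/02/10.
The last day of the response period: 14 calendar days after 2029/02/10 is 2029/02/24.
The date on which the service credit becomes due: 21 calendar days after 2029/02/24 is 2029/03/17.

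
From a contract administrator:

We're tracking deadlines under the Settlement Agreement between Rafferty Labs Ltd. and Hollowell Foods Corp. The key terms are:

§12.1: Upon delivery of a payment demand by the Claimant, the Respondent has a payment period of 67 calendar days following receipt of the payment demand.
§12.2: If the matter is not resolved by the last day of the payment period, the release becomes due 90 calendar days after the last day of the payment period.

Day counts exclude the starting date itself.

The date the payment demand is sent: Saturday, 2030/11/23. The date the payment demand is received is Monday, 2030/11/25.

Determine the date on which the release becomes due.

2031/05/01

The last day of the payment period: 2030/11/25 + 67 days = 2031/01/31.
Adding 90 calendar days to 2031/01/31 gives 2031/05/01, which is the date on which the release becomes due.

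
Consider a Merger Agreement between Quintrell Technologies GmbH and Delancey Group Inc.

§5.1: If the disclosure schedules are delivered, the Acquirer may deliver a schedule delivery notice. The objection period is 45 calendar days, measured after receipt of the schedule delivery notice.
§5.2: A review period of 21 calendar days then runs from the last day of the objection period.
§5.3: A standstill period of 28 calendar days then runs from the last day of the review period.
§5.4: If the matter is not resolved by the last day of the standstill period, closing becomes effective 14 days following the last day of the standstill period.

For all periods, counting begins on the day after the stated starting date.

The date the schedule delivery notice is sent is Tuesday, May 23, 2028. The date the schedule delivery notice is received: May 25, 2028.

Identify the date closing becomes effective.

The last day of the objection period: 45 calendar days after May 25, 2028 is Jul 9, 2028.
The last day of the review period: Jul 9, 2028 + 21 days = Jul 30, 2028.
Adding 28 calendar days to Jul 30, 2028 gives Aug 27, 2028, which is the last day of the standstill period.
The date closing becomes effective: Aug 27, 2028 + 14 days = Sep 10, 2028.

Sep 10, 2028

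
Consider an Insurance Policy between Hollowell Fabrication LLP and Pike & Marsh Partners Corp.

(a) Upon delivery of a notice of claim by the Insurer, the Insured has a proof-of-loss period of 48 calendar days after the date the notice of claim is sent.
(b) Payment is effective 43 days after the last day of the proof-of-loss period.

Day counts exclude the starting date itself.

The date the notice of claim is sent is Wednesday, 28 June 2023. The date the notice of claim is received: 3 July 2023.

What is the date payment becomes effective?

The last day of the proof-of-loss period: 28 June 2023 + 48 days = 15 August 2023.
The date payment becomes effective: 43 calendar days after 15 August 2023 is 27 September 2023.

27 September 2023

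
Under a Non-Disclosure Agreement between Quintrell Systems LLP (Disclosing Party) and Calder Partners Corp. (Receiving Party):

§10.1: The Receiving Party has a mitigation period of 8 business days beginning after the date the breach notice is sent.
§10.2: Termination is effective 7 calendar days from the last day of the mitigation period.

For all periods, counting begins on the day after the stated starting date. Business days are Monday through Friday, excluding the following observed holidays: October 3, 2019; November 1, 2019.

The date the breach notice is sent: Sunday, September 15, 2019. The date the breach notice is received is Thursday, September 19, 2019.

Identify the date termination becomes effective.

The last day of the mitigation period: 8 business days after Sunday, September 15, 2019, skipping weekends — Sep 16, Sep 17, Sep 18, Sep 19, Sep 20, Sep 23, Sep 24, Sep 25 — lands on Wednesday, September 25, 2019.
The date termination becomes effective: September 25, 2019 + 7 days = October 2, 2019.

October 2, 2019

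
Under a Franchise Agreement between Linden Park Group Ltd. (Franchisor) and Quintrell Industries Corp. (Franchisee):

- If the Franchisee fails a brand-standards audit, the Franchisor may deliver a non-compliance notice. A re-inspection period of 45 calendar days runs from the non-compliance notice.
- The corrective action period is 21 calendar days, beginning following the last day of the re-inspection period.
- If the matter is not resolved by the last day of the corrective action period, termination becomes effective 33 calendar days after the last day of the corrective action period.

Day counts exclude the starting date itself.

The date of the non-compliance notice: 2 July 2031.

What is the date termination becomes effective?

The last day of the re-inspection period: 45 calendar days after 2 July 2031 is 16 August 2031.
The last day of the corrective action period: 16 August 2031 + 21 days = 6 September 2031.
The date termination becomes effective: 6 September 2031 + 33 days = 9 October 2031.

9 October 2031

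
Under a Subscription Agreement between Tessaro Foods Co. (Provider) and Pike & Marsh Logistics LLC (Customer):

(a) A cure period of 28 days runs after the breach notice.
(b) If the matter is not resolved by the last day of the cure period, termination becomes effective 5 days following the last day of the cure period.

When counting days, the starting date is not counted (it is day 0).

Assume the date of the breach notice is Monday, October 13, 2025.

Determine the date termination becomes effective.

November 15, 2025

The last day of the cure period: October 13, 2025 + 28 days = November 10, 2025.
The date termination becomes effective: 5 calendar days after November 10, 2025 is November 15, 2025.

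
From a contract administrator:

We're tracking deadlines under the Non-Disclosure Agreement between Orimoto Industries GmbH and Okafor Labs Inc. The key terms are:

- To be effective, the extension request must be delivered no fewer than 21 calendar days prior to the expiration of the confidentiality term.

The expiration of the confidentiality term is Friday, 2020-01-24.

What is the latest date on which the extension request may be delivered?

Counting back 21 calendar days from 2020-01-24 gives 2020-01-03.

2020-01-03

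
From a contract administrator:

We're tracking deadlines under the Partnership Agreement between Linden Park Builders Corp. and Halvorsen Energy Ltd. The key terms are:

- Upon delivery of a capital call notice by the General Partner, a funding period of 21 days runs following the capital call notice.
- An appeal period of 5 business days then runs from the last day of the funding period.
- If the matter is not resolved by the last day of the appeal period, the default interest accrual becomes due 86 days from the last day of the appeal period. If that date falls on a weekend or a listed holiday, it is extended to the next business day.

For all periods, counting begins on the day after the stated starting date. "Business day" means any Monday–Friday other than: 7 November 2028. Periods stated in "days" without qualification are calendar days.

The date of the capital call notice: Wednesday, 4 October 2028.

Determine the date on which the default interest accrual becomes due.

26 January 2029

Adding 21 calendar days to 4 October 2028 gives 25 October 2028, which is the last day of the funding period.
The last day of the appeal period: 5 business days after Wednesday, 25 October 2028, skipping weekends — Oct 26, Oct 27, Oct 30, Oct 31, Nov 1 — lands on Wednesday, 1 November 2028.
The date on which the default interest accrual becomes due: 86 calendar days after 1 November 2028 is 26 January 2029. 26 January 2029 is a Friday and is not a listed holiday, so no roll-forward applies.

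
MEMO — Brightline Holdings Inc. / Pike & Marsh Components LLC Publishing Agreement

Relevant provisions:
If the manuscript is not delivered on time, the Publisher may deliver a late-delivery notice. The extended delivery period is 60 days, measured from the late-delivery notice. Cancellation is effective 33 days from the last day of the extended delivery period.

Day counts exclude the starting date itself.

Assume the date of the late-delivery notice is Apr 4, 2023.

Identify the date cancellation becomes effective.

The last day of the extended delivery period: 60 calendar days after Apr 4, 2023 is Jun 3, 2023.
The date cancellation becomes effective: 33 calendar days after Jun 3, 2023 is Jul 6, 2023.

Jul 6, 2023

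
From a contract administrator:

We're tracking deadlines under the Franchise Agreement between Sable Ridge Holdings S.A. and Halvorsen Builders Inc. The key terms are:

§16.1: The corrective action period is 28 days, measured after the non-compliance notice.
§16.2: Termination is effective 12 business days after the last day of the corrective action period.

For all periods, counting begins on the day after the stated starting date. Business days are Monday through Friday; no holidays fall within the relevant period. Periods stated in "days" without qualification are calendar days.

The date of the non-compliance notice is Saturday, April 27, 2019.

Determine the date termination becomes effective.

June 11, 2019

Adding 28 calendar days to April 27, 2019 gives May 25, 2019, which is the last day of the corrective action period.
The date termination becomes effective: 12 business days after Saturday, May 25, 2019, skipping weekends — May 27, May 28, May 29, May 30, …, Jun 7, Jun 10, Jun 11 — lands on Tuesday, June 11, 2019.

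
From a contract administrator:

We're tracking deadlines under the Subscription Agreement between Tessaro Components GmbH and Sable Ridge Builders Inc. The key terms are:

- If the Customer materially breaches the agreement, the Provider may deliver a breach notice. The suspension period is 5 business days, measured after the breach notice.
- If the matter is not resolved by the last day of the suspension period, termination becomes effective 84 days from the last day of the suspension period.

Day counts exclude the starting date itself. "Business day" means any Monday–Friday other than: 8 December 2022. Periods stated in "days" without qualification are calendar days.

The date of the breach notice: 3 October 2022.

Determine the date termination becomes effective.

2 January 2023

The last day of the suspension period: 5 business days after Monday, 3 October 2022, skipping weekends — Oct 4, Oct 5, Oct 6, Oct 7, Oct 10 — lands on Monday, 10 October 2022.
The date termination becomes effective: 84 calendar days after 10 October 2022 is 2 January 2023.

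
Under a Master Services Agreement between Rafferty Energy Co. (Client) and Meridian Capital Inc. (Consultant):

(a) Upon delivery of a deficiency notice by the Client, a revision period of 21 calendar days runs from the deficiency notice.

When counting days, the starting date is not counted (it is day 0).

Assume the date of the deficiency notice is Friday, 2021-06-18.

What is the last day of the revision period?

The last day of the revision period: 2021-06-18 + 21 days = 2021-07-09.

2021-07-09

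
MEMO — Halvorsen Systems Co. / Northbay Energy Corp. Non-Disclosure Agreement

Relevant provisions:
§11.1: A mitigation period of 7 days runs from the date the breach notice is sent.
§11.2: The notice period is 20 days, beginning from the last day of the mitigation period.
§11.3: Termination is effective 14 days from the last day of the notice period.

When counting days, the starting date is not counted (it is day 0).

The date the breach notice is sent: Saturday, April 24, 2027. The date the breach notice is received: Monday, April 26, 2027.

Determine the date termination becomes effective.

June 4, 2027

The last day of the mitigation period: 7 calendar days after April 24, 2027 is May 1, 2027.
The last day of the notice period: 20 calendar days after May 1, 2027 is May 21, 2027.
Adding 14 calendar days to May 21, 2027 gives June 4, 2027, which is the date termination becomes effective.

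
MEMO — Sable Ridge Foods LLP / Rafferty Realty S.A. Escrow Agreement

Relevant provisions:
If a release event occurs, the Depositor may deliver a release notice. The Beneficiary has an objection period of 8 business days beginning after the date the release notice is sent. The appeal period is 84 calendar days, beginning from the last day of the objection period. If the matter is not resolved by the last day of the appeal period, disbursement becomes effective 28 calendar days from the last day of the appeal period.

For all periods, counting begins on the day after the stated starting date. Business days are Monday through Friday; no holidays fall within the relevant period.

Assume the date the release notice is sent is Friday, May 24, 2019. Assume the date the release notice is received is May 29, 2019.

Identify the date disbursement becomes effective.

September 25, 2019

From Friday, May 24, 2019, 8 business days (May 27, May 28, May 29, May 30, May 31, Jun 3, Jun 4, Jun 5, skipping weekends) brings us to Wednesday, June 5, 2019, which is the last day of the objection period.
Adding 84 calendar days to June 5, 2019 gives August 28, 2019, which is the last day of the appeal period.
The date disbursement becomes effective: August 28, 2019 + 28 days = September 25, 2019.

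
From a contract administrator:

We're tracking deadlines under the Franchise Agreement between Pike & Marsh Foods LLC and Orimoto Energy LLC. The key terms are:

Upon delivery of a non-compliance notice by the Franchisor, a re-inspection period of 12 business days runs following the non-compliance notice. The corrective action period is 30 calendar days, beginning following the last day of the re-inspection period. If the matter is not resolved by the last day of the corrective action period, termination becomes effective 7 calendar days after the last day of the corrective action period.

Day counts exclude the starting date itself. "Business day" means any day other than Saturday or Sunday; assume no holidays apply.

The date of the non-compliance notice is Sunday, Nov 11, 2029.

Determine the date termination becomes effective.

Jan 3, 2030

The last day of the re-inspection period: counting 12 business days from Sunday, Nov 11, 2029 (Nov 12, Nov 13, Nov 14, Nov 15, …, Nov 23, Nov 26, Nov 27, skipping weekends) reaches Tuesday, Nov 27, 2029.
The last day of the corrective action period: Nov 27, 2029 + 30 days = Dec 27, 2029.
Adding 7 calendar days to Dec 27, 2029 gives Jan 3, 2030, which is the date termination becomes effective.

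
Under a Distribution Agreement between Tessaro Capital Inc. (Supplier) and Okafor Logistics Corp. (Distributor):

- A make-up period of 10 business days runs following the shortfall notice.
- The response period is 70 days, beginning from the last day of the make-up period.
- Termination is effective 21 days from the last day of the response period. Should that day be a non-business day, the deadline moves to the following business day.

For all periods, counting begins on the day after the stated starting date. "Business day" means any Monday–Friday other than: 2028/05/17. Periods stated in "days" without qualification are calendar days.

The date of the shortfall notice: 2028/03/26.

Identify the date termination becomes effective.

2028/07/07

The last day of the make-up period: counting 10 business days from Sunday, 2028/03/26 (Mar 27, Mar 28, Mar 29, Mar 30, Mar 31, Apr 3, Apr 4, Apr 5, Apr 6, Apr 7, skipping weekends) reaches Friday, 2028/04/07.
The last day of the response period: 2028/04/07 + 70 days = 2028/06/16.
Adding 21 calendar days to 2028/06/16 gives 2028/07/07, which is the date termination becomes effective. 2028/07/07 is a Friday and is not a listed holiday, so no roll-forward applies.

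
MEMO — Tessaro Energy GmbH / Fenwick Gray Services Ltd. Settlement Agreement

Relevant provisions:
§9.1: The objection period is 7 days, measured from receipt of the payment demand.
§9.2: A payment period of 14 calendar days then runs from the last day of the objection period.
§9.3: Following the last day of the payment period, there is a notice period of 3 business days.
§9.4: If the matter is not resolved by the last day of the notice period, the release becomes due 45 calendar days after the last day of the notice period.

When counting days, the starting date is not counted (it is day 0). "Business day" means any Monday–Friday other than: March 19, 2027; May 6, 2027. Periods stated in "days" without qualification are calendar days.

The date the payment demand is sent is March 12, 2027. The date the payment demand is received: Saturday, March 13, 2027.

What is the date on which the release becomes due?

The last day of the objection period: 7 calendar days after March 13, 2027 is March 20, 2027.
Adding 14 calendar days to March 20, 2027 gives April 3, 2027, which is the last day of the payment period.
The last day of the notice period: 3 business days after Saturday, April 3, 2027, skipping weekends — Apr 5, Apr 6, Apr 7 — lands on Wednesday, April 7, 2027.
The date on which the release becomes due: 45 calendar days after April 7, 2027 is May 22, 2027.

May 22, 2027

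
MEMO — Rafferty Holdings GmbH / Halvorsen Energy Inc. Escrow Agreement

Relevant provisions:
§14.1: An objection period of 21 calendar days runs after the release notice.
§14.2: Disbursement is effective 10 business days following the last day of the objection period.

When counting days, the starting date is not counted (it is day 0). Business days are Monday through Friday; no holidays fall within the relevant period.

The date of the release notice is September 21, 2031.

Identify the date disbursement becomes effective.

October 24, 2031

The last day of the objection period: 21 calendar days after September 21, 2031 is October 12, 2031.
The date disbursement becomes effective: counting 10 business days from Sunday, October 12, 2031 (Oct 13, Oct 14, Oct 15, Oct 16, Oct 17, Oct 20, Oct 21, Oct 22, Oct 23, Oct 24, skipping weekends) reaches Friday, October 24, 2031.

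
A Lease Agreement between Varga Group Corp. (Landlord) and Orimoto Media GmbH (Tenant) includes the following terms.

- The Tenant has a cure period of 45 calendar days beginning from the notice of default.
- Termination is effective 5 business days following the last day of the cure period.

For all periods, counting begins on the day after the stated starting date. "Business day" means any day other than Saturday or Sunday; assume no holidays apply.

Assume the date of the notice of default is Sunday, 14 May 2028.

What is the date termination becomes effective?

Adding 45 calendar days to 14 May 2028 gives 28 June 2028, which is the last day of the cure period.
The date termination becomes effective: 5 business days after Wednesday, 28 June 2028, skipping weekends — Jun 29, Jun 30, Jul 3, Jul 4, Jul 5 — lands on Wednesday, 5 July 2028.

5 July 2028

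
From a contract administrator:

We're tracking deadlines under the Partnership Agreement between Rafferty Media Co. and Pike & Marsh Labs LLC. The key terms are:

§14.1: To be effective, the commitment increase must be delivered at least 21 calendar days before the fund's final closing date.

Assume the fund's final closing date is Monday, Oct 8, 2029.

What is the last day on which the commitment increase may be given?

Sep 17, 2029

Counting back 21 calendar days from Oct 8, 2029 gives Sep 17, 2029.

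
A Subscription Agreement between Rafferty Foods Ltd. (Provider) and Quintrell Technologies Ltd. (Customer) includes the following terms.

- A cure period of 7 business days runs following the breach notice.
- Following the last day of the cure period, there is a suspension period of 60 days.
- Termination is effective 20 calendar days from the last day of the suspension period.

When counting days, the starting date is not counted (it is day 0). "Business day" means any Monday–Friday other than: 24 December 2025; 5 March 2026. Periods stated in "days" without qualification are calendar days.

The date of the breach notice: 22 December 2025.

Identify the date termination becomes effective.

22 March 2026

The last day of the cure period: counting 7 business days from Monday, 22 December 2025 (Dec 23, Dec 25, Dec 26, Dec 29, Dec 30, Dec 31, Jan 1, skipping weekends and the listed holiday on Dec 24) reaches Thursday, 1 January 2026.
The last day of the suspension period: 1 January 2026 + 60 days = 2 March 2026.
The date termination becomes effective: 2 March 2026 + 20 days = 22 March 2026.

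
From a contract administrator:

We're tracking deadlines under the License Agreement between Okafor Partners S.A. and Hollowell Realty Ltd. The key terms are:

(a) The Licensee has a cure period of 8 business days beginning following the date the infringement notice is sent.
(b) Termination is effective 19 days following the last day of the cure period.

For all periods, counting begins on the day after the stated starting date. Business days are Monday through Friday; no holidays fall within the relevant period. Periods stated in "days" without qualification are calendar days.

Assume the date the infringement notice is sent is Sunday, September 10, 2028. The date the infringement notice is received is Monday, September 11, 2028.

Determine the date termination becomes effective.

From Sunday, September 10, 2028, 8 business days (Sep 11, Sep 12, Sep 13, Sep 14, Sep 15, Sep 18, Sep 19, Sep 20, skipping weekends) brings us to Wednesday, September 20, 2028, which is the last day of the cure period.
Adding 19 calendar days to September 20, 2028 gives October 9, 2028, which is the date termination becomes effective.

October 9, 2028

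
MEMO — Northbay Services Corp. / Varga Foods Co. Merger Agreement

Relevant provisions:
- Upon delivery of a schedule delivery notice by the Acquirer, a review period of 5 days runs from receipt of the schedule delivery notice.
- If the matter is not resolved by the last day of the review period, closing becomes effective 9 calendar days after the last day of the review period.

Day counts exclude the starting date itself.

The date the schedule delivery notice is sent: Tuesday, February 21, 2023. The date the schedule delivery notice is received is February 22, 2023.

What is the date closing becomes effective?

March 8, 2023

Adding 5 calendar days to February 22, 2023 gives February 27, 2023, which is the last day of the review period.
Adding 9 calendar days to February 27, 2023 gives March 8, 2023, which is the date closing becomes effective.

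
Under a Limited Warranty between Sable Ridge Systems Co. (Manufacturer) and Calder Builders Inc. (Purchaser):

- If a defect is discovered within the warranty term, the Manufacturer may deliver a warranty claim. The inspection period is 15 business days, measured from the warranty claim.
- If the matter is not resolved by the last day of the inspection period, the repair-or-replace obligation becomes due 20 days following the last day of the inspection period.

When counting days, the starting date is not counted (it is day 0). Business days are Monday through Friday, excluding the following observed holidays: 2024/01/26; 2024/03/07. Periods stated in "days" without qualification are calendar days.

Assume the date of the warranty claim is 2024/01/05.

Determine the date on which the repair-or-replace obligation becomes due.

2024/02/18

The last day of the inspection period: counting 15 business days from Friday, 2024/01/05 (Jan 8, Jan 9, Jan 10, Jan 11, …, Jan 24, Jan 25, Jan 29, skipping weekends and the listed holiday on Jan 26) reaches Monday, 2024/01/29.
Adding 20 calendar days to 2024/01/29 gives 2024/02/18, which is the date on which the repair-or-replace obligation becomes due.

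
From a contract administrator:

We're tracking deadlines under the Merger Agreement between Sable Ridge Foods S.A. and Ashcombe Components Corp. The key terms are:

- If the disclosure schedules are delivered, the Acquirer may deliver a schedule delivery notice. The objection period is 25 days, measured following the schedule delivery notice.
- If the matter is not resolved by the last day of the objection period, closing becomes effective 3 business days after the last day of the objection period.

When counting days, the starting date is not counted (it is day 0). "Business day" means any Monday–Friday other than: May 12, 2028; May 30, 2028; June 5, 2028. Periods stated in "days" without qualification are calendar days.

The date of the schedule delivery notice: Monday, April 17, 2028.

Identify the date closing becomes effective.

May 17, 2028

The last day of the objection period: April 17, 2028 + 25 days = May 12, 2028.
The date closing becomes effective: counting 3 business days from Friday, May 12, 2028 (May 15, May 16, May 17, skipping weekends) reaches Wednesday, May 17, 2028.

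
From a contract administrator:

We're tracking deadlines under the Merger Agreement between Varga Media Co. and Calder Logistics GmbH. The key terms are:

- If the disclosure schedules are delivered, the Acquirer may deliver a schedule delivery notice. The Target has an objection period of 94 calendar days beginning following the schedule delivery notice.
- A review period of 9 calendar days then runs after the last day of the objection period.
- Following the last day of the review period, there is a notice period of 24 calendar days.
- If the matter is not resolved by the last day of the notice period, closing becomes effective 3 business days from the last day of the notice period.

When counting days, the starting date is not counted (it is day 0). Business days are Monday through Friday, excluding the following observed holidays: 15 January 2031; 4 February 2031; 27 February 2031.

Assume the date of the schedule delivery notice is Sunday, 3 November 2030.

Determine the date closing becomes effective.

13 March 2031

The last day of the objection period: 3 November 2030 + 94 days = 5 February 2031.
The last day of the review period: 5 February 2031 + 9 days = 14 February 2031.
The last day of the notice period: 24 calendar days after 14 February 2031 is 10 March 2031.
The date closing becomes effective: 3 business days after Monday, 10 March 2031, skipping weekends — Mar 11, Mar 12, Mar 13 — lands on Thursday, 13 March 2031.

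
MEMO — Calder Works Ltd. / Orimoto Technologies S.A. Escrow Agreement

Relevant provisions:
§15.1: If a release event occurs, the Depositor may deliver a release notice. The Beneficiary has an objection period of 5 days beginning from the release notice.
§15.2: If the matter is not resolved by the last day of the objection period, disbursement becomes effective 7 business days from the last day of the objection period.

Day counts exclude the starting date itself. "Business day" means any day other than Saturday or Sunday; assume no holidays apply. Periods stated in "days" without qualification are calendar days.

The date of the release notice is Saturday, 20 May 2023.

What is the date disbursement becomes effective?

5 June 2023

Adding 5 calendar days to 20 May 2023 gives 25 May 2023, which is the last day of the objection period.
The date disbursement becomes effective: counting 7 business days from Thursday, 25 May 2023 (May 26, May 29, May 30, May 31, Jun 1, Jun 2, Jun 5, skipping weekends) reaches Monday, 5 June 2023.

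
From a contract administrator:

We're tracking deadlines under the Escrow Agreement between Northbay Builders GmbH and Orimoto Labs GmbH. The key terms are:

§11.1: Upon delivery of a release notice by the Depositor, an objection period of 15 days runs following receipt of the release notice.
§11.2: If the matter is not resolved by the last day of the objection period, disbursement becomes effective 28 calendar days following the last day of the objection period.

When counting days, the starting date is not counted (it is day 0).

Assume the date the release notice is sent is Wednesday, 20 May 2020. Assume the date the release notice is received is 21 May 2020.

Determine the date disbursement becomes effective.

The last day of the objection period: 15 calendar days after 21 May 2020 is 5 June 2020.
Adding 28 calendar days to 5 June 2020 gives 3 July 2020, which is the date disbursement becomes effective.

3 July 2020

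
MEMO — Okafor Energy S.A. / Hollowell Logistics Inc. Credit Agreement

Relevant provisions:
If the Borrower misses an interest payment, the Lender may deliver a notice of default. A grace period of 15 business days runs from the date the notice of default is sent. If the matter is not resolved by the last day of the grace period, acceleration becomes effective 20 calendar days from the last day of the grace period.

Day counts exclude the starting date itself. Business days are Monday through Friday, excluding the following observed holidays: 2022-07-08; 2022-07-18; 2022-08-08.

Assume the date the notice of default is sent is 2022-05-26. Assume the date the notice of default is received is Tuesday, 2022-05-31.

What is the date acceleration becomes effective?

The last day of the grace period: 15 business days after Thursday, 2022-05-26, skipping weekends — May 27, May 30, May 31, Jun 1, …, Jun 14, Jun 15, Jun 16 — lands on Thursday, 2022-06-16.
The date acceleration becomes effective: 2022-06-16 + 20 days = 2022-07-06.

2022-07-06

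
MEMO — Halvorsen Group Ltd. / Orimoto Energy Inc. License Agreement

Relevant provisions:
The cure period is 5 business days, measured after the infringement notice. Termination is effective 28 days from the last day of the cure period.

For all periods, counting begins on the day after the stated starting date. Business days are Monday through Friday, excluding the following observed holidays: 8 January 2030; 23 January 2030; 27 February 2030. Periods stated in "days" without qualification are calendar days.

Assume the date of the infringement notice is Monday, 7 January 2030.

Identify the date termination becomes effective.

From Monday, 7 January 2030, 5 business days (Jan 9, Jan 10, Jan 11, Jan 14, Jan 15, skipping weekends and the listed holiday on Jan 8) brings us to Tuesday, 15 January 2030, which is the last day of the cure period.
The date termination becomes effective: 28 calendar days after 15 January 2030 is 12 February 2030.

12 February 2030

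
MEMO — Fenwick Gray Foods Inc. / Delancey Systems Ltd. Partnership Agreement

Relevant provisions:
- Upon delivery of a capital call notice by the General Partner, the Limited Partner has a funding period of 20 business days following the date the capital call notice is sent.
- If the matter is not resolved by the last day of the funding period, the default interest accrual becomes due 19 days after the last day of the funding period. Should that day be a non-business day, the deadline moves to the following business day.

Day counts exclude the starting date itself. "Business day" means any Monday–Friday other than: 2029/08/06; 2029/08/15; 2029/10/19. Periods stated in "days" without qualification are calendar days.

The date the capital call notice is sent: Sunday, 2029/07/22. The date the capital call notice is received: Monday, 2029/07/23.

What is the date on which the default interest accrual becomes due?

The last day of the funding period: counting 20 business days from Sunday, 2029/07/22 (Jul 23, Jul 24, Jul 25, Jul 26, …, Aug 17, Aug 20, Aug 21, skipping weekends and the listed holidays on Aug 6, Aug 15) reaches Tuesday, 2029/08/21.
Adding 19 calendar days to 2029/08/21 gives 2029/09/09, which is the date on which the default interest accrual becomes due. That falls on a Sunday, so it rolls to the next business day, Monday, 2029/09/10.

2029/09/10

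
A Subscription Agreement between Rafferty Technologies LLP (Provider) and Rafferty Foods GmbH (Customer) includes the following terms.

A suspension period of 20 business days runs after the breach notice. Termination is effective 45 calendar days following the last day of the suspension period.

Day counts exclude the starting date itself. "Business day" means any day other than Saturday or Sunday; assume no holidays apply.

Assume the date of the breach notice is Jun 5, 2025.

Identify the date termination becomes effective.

From Thursday, Jun 5, 2025, 20 business days (Jun 6, Jun 9, Jun 10, Jun 11, …, Jul 1, Jul 2, Jul 3, skipping weekends) brings us to Thursday, Jul 3, 2025, which is the last day of the suspension period.
The date termination becomes effective: Jul 3, 2025 + 45 days = Aug 17, 2025.

Aug 17, 2025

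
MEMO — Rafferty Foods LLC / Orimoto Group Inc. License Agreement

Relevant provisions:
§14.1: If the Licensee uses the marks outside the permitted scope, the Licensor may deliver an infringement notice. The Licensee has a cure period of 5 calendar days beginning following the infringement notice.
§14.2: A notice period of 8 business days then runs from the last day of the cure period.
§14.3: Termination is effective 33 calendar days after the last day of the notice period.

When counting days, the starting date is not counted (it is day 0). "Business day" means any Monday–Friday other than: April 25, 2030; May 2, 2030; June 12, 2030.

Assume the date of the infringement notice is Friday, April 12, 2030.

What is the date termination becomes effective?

Adding 5 calendar days to April 12, 2030 gives April 17, 2030, which is the last day of the cure period.
The last day of the notice period: 8 business days after Wednesday, April 17, 2030, skipping weekends and the listed holiday on Apr 25 — Apr 18, Apr 19, Apr 22, Apr 23, Apr 24, Apr 26, Apr 29, Apr 30 — lands on Tuesday, April 30, 2030.
The date termination becomes effective: April 30, 2030 + 33 days = June 2, 2030.

June 2, 2030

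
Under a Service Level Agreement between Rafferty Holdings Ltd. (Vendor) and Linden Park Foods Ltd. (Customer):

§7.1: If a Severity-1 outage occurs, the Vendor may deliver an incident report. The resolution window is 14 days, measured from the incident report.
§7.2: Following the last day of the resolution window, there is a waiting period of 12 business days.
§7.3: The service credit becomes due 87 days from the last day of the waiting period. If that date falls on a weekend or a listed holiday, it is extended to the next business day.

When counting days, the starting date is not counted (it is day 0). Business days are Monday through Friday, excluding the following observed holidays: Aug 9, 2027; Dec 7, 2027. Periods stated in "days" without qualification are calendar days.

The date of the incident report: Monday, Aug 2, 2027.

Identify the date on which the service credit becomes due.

Nov 29, 2027

The last day of the resolution window: 14 calendar days after Aug 2, 2027 is Aug 16, 2027.
The last day of the waiting period: 12 business days after Monday, Aug 16, 2027, skipping weekends — Aug 17, Aug 18, Aug 19, Aug 20, …, Aug 30, Aug 31, Sep 1 — lands on Wednesday, Sep 1, 2027.
Adding 87 calendar days to Sep 1, 2027 gives Nov 27, 2027, which is the date on which the service credit becomes due. That falls on a Saturday, so it rolls to the next business day, Monday, Nov 29, 2027.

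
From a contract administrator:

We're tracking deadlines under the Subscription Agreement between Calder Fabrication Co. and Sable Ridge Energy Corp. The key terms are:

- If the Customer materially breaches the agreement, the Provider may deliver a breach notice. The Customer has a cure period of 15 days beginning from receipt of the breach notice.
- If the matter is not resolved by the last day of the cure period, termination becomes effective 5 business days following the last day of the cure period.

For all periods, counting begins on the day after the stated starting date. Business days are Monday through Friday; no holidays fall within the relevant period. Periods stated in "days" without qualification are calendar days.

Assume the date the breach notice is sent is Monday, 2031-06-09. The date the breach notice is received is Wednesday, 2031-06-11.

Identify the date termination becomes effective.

Adding 15 calendar days to 2031-06-11 gives 2031-06-26, which is the last day of the cure period.
The date termination becomes effective: counting 5 business days from Thursday, 2031-06-26 (Jun 27, Jun 30, Jul 1, Jul 2, Jul 3, skipping weekends) reaches Thursday, 2031-07-03.

2031-07-03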